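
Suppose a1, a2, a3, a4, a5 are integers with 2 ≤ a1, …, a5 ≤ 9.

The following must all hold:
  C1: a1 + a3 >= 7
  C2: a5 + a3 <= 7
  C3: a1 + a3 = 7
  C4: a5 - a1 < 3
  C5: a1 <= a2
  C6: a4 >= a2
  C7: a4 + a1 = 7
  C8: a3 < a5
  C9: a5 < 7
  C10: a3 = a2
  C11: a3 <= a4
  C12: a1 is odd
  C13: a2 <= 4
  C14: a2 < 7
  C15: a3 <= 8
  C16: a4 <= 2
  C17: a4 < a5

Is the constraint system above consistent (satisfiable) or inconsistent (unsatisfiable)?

Unsatisfiable

From constraints 5 and 13: a1 ≤ a2 ≤ 4. From constraints 11 and 16: a3 ≤ a4 ≤ 2. Hence a1 + a3 ≤ 6. But constraint 1 requires a1 + a3 ≥ 7, and 7 > 6. Contradiction.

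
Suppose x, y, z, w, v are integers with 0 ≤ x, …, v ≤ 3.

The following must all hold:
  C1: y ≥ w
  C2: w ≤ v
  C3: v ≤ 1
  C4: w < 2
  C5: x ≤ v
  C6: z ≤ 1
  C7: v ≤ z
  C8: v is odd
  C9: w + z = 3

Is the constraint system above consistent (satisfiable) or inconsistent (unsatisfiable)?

From constraints 2 and 3: w ≤ v ≤ 1. From constraint 6: z ≤ 1. Hence w + z ≤ 2. But constraint 9 requires w + z = 3, and 3 > 2. Contradiction.

Unsatisfiable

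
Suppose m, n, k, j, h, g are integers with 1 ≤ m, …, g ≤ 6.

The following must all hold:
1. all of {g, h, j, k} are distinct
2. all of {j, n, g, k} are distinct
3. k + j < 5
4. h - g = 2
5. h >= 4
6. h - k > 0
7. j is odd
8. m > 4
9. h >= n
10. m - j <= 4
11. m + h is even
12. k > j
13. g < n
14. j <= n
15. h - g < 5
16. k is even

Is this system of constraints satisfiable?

Satisfiable

Setting (m, n, k, j, h, g) = (5, 5, 2, 1, 5, 3) satisfies everything: constraint 3: k + j = 3; constraint 4: h - g = 2; constraint 6: h - k = 3, and the others follow.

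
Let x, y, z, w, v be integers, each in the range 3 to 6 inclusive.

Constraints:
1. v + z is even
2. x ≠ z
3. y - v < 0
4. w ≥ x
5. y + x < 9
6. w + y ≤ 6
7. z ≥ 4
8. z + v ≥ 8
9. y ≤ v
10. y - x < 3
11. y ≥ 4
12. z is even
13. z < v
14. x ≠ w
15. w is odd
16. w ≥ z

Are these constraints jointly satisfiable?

From constraints 7 and 16: w ≥ z ≥ 4. From constraint 11: y ≥ 4. Hence w + y ≥ 8. But constraint 6 requires w + y ≤ 6, and 6 < 8. Contradiction.

Unsatisfiable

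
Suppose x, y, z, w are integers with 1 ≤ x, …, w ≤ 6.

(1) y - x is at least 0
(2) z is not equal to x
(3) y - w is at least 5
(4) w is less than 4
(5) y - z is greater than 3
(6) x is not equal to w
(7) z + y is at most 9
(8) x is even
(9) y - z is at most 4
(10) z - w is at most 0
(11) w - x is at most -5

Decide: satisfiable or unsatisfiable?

Unsatisfiable

Constraints 1, 9, 10, and 11 give w − z ≥ 0, z − y ≥ -4, y − x ≥ 0, x − w ≥ 5.
Adding all 4 inequalities: the left sides telescope to 0, and the right sides sum to 0 + (-4) + 0 + 5 = 1. So 0 ≥ 1, which is false.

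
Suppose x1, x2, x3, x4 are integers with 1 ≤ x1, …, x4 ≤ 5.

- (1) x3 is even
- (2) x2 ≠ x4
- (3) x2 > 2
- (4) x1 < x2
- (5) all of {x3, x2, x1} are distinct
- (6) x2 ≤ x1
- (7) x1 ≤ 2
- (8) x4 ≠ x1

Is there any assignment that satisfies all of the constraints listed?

Unsatisfiable

From constraint 3: x2 ≥ 3. From constraints 6 and 7: x2 ≤ x1 and x1 ≤ 2, so x2 ≤ 2. But 2 < 3, so no value of x2 works.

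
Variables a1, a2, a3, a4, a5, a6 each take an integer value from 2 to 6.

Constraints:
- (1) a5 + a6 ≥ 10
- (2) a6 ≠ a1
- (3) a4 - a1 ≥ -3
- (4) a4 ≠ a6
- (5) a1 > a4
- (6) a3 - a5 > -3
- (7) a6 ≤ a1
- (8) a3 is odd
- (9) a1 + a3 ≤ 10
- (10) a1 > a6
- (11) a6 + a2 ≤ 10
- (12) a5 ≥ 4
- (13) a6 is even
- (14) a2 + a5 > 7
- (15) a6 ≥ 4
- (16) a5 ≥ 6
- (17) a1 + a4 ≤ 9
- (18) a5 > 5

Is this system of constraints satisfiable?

Setting (a1, a2, a3, a4, a5, a6) = (5, 4, 5, 2, 6, 4) satisfies everything: constraint 1: a5 + a6 = 10; constraint 3: a4 - a1 = -3; constraint 6: a3 - a5 = -1, and the others follow.

Satisfiable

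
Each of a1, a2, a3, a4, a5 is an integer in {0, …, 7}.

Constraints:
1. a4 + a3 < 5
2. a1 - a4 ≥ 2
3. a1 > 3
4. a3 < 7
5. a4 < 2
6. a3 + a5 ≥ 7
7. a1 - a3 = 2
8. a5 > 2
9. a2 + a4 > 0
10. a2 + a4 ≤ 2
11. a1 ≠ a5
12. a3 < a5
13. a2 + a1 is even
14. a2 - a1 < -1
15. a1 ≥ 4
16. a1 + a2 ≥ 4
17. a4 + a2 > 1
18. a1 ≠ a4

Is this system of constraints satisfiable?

One satisfying assignment is a1 = 4, a2 = 2, a3 = 2, a4 = 0, a5 = 6.
For the less obvious constraints — constraint 1: a4 + a3 = 2; constraint 2: a1 - a4 = 4 — and the others hold by inspection.

Satisfiable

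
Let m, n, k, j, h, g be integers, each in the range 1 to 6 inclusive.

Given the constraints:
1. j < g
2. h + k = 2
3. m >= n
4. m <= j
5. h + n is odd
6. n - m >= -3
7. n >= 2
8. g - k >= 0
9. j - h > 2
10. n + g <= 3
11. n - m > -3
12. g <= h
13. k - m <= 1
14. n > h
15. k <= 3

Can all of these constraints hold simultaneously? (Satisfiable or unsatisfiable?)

Constraints 1, 3, 4, 12, and 14 give m ≤ j, j < g, g ≤ h, h < n, n ≤ m. Chaining: m ≤ j < g ≤ h < n ≤ m, which forces m < m — impossible.

Unsatisfiable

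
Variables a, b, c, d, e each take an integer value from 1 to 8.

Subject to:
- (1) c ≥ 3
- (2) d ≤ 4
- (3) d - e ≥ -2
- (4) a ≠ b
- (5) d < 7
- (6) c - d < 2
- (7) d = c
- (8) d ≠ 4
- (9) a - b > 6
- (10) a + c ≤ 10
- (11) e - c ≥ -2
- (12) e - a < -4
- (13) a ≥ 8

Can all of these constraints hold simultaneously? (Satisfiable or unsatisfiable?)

From constraint 13: a ≥ 8. From constraint 1: c ≥ 3. Hence a + c ≥ 11. But constraint 10 requires a + c ≤ 10, and 10 < 11. Contradiction.

Unsatisfiable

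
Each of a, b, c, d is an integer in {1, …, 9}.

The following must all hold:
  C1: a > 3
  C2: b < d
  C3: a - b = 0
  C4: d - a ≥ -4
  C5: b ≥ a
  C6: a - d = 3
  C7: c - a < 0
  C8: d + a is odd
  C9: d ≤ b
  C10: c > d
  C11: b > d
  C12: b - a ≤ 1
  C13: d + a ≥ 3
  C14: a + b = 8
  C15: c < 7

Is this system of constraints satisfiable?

Constraints 2, 5, 7, and 10 give d < c, c < a, a ≤ b, b < d. Chaining: d < c < a ≤ b < d, which forces d < d — impossible.

Unsatisfiable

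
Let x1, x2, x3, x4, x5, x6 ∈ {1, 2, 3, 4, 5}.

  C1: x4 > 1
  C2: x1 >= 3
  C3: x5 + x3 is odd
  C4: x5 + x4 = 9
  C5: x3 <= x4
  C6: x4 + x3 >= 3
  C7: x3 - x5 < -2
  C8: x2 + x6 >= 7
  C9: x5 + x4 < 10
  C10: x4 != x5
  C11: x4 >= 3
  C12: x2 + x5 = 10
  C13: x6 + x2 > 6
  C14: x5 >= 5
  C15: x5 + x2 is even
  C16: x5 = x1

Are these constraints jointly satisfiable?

Setting (x1, x2, x3, x4, x5, x6) = (5, 5, 2, 4, 5, 4) satisfies everything: constraint 4: x5 + x4 = 9; constraint 6: x4 + x3 = 6, and the others follow.

Satisfiable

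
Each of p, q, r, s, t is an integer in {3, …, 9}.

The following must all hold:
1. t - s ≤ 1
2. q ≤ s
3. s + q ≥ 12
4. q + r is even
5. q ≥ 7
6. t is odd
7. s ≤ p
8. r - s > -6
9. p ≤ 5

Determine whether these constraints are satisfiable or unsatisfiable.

From constraints 2 and 5: s ≥ q and q ≥ 7, so s ≥ 7. From constraints 7 and 9: s ≤ p and p ≤ 5, so s ≤ 5. But 5 < 7, so no value of s works.

Unsatisfiable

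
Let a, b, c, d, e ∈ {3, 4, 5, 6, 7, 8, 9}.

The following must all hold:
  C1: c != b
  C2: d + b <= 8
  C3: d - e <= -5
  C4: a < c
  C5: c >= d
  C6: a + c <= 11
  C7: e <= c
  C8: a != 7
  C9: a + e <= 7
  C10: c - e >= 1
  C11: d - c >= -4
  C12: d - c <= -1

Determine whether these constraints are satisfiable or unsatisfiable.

Constraints 3, 10, and 11 give c − e ≥ 1, e − d ≥ 5, d − c ≥ -4.
Adding all 3 inequalities: the left sides telescope to 0, and the right sides sum to 1 + 5 + (-4) = 2. So 0 ≥ 2, which is false.

Unsatisfiable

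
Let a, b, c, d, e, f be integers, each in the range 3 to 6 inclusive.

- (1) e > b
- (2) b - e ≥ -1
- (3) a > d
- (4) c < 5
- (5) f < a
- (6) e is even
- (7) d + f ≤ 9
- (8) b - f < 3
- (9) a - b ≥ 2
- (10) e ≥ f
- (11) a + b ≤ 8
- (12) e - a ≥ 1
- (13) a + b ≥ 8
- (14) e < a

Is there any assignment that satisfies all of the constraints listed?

Constraints 2, 9, and 12 give e − a ≥ 1, a − b ≥ 2, b − e ≥ -1.
Adding all 3 inequalities: the left sides telescope to 0, and the right sides sum to 1 + 2 + (-1) = 2. So 0 ≥ 2, which is false.

Unsatisfiable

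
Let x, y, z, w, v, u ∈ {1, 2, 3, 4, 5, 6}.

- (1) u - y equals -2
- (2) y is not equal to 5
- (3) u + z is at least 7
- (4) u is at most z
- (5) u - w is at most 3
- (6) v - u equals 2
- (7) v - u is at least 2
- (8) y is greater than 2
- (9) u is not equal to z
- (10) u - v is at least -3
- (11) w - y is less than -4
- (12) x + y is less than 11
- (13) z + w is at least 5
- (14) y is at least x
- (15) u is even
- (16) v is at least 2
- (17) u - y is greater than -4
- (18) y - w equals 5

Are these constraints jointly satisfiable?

The assignment x = 2, y = 6, z = 6, w = 1, v = 6, u = 4 works:
  constraint 1 holds since u - y = -2.
  constraint 3 holds since u + z = 10.
The rest check out directly.

Satisfiable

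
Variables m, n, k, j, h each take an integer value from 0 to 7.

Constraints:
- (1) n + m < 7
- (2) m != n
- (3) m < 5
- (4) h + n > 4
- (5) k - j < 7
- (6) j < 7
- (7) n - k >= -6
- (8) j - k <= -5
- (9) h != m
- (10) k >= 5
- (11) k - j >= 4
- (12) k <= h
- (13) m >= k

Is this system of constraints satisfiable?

Unsatisfiable

From constraints 10 and 13: m ≥ k and k ≥ 5, so m ≥ 5. From constraint 3: m ≤ 4. But 4 < 5, so no value of m works.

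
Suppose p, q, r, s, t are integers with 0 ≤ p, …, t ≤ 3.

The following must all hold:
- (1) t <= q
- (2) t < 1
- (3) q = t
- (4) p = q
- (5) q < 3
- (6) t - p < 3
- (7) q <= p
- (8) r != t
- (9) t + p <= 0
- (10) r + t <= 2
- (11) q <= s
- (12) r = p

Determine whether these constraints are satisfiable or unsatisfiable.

From constraints 3, 4, and 12, r = p = q = t, so r = t. But constraint 8 says r ≠ t. Contradiction.

Unsatisfiable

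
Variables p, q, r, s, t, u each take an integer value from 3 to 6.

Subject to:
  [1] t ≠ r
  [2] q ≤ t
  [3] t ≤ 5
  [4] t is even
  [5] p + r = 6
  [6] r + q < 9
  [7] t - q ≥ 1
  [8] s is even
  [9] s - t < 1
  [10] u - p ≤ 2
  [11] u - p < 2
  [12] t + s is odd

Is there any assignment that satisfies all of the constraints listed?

Constraint 4 makes t even and constraint 8 makes s even, so t + s must be even. Constraint 12 says t + s is odd — contradiction.

Unsatisfiable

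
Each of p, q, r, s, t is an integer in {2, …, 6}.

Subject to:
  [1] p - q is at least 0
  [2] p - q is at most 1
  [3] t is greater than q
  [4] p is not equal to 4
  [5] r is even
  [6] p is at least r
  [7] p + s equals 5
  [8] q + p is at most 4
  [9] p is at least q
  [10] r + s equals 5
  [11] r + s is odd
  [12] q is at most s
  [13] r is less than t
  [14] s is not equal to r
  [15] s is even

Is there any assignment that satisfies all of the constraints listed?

Constraint 5 makes r even and constraint 15 makes s even, so r + s must be even. Constraint 11 says r + s is odd — contradiction.

Unsatisfiable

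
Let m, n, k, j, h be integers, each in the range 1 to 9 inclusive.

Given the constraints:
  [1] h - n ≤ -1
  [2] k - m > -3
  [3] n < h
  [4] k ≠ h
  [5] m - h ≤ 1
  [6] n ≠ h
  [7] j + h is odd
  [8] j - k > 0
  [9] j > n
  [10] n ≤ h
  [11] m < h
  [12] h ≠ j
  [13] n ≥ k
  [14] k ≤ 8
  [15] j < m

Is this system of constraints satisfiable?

Constraints 1, 9, 11, and 15 give m < h, h < n, n < j, j < m. Chaining: m < h < n < j < m, which forces m < m — impossible.

Unsatisfiable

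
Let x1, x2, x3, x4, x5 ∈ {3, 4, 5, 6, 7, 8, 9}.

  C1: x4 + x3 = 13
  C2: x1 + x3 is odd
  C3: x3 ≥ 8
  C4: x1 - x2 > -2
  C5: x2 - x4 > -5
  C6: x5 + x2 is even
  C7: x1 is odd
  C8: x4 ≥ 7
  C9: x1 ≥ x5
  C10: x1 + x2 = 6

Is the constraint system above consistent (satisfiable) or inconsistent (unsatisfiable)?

From constraint 8: x4 ≥ 7. From constraint 3: x3 ≥ 8. Hence x4 + x3 ≥ 15. But constraint 1 requires x4 + x3 = 13, and 13 < 15. Contradiction.

Unsatisfiable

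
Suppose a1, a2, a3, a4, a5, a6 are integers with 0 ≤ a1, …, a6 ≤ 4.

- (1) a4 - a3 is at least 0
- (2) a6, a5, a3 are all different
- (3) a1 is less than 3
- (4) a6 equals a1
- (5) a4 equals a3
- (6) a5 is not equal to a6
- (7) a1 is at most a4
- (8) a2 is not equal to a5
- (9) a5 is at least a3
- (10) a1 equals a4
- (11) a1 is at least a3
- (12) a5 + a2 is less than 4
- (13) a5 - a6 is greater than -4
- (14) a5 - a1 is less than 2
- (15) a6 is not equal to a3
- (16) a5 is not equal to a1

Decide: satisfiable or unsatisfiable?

Unsatisfiable

From constraints 4, 5, and 10, a6 = a1 = a4 = a3, so a6 = a3. But constraint 15 says a6 ≠ a3. Contradiction.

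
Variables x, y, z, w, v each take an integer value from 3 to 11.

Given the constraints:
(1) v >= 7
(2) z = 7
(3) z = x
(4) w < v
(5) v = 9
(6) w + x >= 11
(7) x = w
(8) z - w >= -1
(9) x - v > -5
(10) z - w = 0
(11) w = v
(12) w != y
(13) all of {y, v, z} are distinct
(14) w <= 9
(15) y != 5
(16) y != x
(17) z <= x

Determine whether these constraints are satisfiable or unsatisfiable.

Unsatisfiable

Constraint 2 fixes z = 7 and constraint 5 fixes v = 9. Constraints 3, 7, and 11 give z = x = w = v, so z = v. But 7 ≠ 9 — contradiction.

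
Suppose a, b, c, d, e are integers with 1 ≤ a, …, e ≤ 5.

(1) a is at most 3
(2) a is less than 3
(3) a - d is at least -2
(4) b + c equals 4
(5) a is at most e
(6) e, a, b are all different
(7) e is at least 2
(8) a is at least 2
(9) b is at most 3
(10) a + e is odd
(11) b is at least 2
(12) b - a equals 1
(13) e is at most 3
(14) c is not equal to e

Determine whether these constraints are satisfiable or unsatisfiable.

Unsatisfiable

Constraints 1, 7, 8, 9, 11, and 13 confine each of e, a, b to the 2 values {2, 3}.
Constraint 6 requires all 3 of them to be distinct, but only 2 values are available — impossible by the pigeonhole principle.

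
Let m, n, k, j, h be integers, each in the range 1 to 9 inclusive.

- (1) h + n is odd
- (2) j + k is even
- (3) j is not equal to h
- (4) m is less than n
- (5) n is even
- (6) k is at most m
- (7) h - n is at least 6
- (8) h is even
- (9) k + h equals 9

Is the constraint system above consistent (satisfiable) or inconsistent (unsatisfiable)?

Unsatisfiable

Constraint 8 makes h even and constraint 5 makes n even, so h + n must be even. Constraint 1 says h + n is odd — contradiction.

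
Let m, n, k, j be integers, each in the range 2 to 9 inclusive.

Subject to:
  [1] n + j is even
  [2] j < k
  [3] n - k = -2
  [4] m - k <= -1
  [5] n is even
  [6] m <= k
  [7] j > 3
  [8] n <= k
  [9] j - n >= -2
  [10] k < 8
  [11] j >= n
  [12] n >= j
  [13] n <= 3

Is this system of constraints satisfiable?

Unsatisfiable

From constraint 7: j ≥ 4. From constraints 12 and 13: j ≤ n and n ≤ 3, so j ≤ 3. But 3 < 4, so no value of j works.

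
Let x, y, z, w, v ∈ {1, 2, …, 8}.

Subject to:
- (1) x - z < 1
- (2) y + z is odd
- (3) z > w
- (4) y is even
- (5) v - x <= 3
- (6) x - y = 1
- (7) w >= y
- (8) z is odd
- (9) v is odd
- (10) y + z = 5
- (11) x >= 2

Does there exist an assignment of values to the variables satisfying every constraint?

Satisfiable

Try x = 3, y = 2, z = 3, w = 2, v = 3.
Check constraint 1: x - z = 0; constraint 5: v - x = 0. The remaining constraints are straightforward to verify.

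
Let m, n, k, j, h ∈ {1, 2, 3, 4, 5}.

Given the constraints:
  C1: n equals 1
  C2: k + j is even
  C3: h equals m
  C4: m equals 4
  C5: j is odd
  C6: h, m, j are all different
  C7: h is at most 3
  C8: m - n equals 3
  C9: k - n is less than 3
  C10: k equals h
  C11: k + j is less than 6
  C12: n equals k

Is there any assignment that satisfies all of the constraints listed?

Constraint 1 fixes n = 1 and constraint 4 fixes m = 4. Constraints 3, 10, and 12 give n = k = h = m, so n = m. But 1 ≠ 4 — contradiction.

Unsatisfiable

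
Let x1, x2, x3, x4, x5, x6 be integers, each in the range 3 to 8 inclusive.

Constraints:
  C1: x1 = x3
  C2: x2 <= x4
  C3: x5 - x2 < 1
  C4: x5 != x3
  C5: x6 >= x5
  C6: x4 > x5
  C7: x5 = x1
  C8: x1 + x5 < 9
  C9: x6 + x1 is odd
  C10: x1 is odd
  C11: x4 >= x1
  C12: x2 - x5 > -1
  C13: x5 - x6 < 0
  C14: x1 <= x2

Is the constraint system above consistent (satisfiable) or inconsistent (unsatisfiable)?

Unsatisfiable

From constraints 1 and 7, x5 = x1 = x3, so x5 = x3. But constraint 4 says x5 ≠ x3. Contradiction.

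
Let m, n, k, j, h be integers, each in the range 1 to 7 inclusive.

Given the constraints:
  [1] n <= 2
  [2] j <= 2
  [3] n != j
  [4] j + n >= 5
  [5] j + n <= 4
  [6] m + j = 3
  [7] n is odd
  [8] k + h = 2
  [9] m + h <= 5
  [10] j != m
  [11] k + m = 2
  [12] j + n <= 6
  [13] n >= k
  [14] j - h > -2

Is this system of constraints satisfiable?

Unsatisfiable

From constraint 2: j ≤ 2. From constraint 1: n ≤ 2. Hence j + n ≤ 4. But constraint 4 requires j + n ≥ 5, and 5 > 4. Contradiction.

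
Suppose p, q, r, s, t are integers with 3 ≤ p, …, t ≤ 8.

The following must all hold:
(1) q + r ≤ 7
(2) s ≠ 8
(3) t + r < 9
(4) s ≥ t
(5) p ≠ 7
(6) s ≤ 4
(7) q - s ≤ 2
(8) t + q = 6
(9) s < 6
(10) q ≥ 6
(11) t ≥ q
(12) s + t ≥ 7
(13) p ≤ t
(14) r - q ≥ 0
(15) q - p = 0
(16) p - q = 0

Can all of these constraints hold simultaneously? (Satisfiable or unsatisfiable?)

From constraints 10 and 11: t ≥ q and q ≥ 6, so t ≥ 6. From constraints 4 and 6: t ≤ s and s ≤ 4, so t ≤ 4. But 4 < 6, so no value of t works.

Unsatisfiable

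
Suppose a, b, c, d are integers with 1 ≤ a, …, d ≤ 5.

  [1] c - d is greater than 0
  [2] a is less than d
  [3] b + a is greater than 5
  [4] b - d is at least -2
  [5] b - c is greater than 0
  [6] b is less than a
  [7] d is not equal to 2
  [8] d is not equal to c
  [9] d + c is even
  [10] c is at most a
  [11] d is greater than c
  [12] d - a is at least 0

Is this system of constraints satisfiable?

Unsatisfiable

Constraints 1, 5, 6, and 12 give a ≤ d, d < c, c < b, b < a. Chaining: a ≤ d < c < b < a, which forces a < a — impossible.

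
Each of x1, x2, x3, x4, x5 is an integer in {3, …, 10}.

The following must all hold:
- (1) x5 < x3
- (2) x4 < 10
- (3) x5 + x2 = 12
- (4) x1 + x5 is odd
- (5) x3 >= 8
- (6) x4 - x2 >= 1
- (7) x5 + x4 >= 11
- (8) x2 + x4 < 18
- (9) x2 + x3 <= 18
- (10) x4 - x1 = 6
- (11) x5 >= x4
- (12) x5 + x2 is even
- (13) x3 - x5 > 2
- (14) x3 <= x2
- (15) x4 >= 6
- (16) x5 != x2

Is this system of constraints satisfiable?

From constraints 11 and 15: x5 ≥ x4 ≥ 6. From constraints 5 and 14: x2 ≥ x3 ≥ 8. Hence x5 + x2 ≥ 14. But constraint 3 requires x5 + x2 = 12, and 12 < 14. Contradiction.

Unsatisfiable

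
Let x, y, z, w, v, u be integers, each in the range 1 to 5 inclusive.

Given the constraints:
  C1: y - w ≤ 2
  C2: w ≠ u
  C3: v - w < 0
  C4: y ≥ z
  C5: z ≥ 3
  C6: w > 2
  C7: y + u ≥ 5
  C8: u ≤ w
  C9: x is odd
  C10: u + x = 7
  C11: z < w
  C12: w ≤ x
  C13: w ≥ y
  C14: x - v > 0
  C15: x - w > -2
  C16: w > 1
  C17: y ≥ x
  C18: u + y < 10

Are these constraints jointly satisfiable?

Satisfiable

Setting (x, y, z, w, v, u) = (5, 5, 4, 5, 3, 2) satisfies everything: constraint 1: y - w = 0; constraint 3: v - w = -2; constraint 7: y + u = 7, and the others follow.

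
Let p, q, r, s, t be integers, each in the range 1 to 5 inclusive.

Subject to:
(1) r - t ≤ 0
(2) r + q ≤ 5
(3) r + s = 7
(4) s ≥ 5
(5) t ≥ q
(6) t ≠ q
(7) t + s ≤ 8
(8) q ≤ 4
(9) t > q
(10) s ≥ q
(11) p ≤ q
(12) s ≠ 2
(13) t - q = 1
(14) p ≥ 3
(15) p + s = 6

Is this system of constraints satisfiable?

Unsatisfiable

From constraint 14: p ≥ 3. From constraint 4: s ≥ 5. Hence p + s ≥ 8. But constraint 15 requires p + s = 6, and 6 < 8. Contradiction.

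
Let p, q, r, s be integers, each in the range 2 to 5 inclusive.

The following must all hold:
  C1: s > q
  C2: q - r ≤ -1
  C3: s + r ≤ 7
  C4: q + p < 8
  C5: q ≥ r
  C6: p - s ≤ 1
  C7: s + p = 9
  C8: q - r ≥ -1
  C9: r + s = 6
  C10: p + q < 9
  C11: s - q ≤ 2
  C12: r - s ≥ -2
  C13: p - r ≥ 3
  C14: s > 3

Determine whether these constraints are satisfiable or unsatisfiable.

Unsatisfiable

Constraints 2, 6, 11, and 13 give r − q ≥ 1, q − s ≥ -2, s − p ≥ -1, p − r ≥ 3.
Adding all 4 inequalities: the left sides telescope to 0, and the right sides sum to 1 + (-2) + (-1) + 3 = 1. So 0 ≥ 1, which is false.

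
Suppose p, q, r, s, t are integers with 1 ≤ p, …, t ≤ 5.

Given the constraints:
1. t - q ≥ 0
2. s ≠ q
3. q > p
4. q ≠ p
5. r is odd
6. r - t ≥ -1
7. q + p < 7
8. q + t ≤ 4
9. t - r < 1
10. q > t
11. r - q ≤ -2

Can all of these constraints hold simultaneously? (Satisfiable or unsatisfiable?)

Unsatisfiable

Constraints 1, 6, and 11 give q − r ≥ 2, r − t ≥ -1, t − q ≥ 0.
Adding all 3 inequalities: the left sides telescope to 0, and the right sides sum to 2 + (-1) + 0 = 1. So 0 ≥ 1, which is false.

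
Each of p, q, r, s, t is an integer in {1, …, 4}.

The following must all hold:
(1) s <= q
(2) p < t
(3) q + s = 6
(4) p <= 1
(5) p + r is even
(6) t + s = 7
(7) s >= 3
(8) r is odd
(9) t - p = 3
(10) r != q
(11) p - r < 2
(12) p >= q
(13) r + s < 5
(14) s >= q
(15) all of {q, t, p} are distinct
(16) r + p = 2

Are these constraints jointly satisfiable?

Unsatisfiable

From constraints 1 and 7: q ≥ s and s ≥ 3, so q ≥ 3. From constraints 4 and 12: q ≤ p and p ≤ 1, so q ≤ 1. But 1 < 3, so no value of q works.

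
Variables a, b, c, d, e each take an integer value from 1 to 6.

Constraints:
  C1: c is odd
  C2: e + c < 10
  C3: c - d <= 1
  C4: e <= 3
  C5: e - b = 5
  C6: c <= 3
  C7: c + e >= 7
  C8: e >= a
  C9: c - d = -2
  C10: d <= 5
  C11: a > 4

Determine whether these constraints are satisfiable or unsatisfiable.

Unsatisfiable

From constraint 11: a ≥ 5. From constraints 4 and 8: a ≤ e and e ≤ 3, so a ≤ 3. But 3 < 5, so no value of a works.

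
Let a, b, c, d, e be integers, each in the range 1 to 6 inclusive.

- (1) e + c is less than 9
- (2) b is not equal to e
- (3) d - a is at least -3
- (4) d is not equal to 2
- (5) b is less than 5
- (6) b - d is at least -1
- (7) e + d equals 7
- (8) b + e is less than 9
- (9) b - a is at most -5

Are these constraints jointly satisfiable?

Unsatisfiable

Constraints 3, 6, and 9 give b − d ≥ -1, d − a ≥ -3, a − b ≥ 5.
Adding all 3 inequalities: the left sides telescope to 0, and the right sides sum to (-1) + (-3) + 5 = 1. So 0 ≥ 1, which is false.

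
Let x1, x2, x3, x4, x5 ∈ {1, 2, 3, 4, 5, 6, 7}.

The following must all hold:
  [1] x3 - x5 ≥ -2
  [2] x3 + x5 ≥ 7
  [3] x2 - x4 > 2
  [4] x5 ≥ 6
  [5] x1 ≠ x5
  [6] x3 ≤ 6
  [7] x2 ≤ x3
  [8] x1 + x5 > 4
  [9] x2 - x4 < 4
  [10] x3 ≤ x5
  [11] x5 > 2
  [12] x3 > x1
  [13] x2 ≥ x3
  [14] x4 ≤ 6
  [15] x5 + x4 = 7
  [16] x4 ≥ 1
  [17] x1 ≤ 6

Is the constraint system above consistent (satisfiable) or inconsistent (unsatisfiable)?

One satisfying assignment is x1 = 1, x2 = 4, x3 = 4, x4 = 1, x5 = 6.
For the less obvious constraints — constraint 1: x3 - x5 = -2; constraint 2: x3 + x5 = 10 — and the others hold by inspection.

Satisfiable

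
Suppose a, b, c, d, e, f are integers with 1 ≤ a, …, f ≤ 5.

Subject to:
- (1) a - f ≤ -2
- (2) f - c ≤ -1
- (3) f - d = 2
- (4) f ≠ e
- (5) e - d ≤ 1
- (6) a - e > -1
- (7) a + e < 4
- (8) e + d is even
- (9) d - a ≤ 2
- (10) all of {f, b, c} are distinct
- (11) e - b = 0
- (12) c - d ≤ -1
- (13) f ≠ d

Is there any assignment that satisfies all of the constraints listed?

Unsatisfiable

Constraints 1, 2, 9, and 12 give f − a ≥ 2, a − d ≥ -2, d − c ≥ 1, c − f ≥ 1.
Adding all 4 inequalities: the left sides telescope to 0, and the right sides sum to 2 + (-2) + 1 + 1 = 2. So 0 ≥ 2, which is false.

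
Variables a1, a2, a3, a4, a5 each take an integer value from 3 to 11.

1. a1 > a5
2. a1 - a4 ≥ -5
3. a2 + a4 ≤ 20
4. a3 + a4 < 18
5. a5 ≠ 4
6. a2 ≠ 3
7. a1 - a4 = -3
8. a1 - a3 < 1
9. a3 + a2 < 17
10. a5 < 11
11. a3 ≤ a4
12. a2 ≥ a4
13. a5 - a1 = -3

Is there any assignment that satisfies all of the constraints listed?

Satisfiable

Take a1 = 6, a2 = 9, a3 = 6, a4 = 9, a5 = 3. Then constraint 2: a1 - a4 = -3; constraint 3: a2 + a4 = 18, and every other listed constraint is also met.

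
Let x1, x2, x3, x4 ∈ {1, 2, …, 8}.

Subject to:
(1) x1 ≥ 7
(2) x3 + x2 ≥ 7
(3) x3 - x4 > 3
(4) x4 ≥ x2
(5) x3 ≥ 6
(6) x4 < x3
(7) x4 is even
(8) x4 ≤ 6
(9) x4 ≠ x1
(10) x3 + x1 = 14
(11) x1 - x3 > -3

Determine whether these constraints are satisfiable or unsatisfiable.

Try x1 = 7, x2 = 1, x3 = 7, x4 = 2.
Check constraint 2: x3 + x2 = 8; constraint 3: x3 - x4 = 5; constraint 10: x3 + x1 = 14. The remaining constraints are straightforward to verify.

Satisfiable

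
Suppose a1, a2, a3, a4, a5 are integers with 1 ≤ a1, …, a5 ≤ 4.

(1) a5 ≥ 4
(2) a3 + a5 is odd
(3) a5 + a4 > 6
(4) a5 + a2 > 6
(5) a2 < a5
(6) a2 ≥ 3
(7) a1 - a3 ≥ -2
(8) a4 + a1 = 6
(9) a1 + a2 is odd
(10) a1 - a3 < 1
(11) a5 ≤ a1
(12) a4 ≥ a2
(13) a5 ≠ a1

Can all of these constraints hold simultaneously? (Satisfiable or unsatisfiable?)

Unsatisfiable

From constraints 6 and 12: a4 ≥ a2 ≥ 3. From constraints 1 and 11: a1 ≥ a5 ≥ 4. Hence a4 + a1 ≥ 7. But constraint 8 requires a4 + a1 = 6, and 6 < 7. Contradiction.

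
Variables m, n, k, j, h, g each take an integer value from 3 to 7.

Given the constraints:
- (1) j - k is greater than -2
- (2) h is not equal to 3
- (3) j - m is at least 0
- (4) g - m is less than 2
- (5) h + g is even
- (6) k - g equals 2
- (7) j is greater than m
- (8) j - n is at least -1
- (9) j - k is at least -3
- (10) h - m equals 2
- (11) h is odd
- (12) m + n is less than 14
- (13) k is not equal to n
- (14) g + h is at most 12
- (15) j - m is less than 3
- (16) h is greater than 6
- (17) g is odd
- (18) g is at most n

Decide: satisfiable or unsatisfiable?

Satisfiable

Setting (m, n, k, j, h, g) = (5, 6, 7, 7, 7, 5) satisfies everything: constraint 1: j - k = 0; constraint 3: j - m = 2; constraint 4: g - m = 0, and the others follow.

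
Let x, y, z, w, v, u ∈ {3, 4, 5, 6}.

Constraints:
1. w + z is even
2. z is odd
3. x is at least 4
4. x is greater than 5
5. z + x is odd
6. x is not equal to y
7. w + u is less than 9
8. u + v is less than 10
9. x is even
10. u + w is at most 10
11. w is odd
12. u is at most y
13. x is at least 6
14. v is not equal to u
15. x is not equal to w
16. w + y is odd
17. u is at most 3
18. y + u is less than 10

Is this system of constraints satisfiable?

Take x = 6, y = 4, z = 3, w = 5, v = 5, u = 3. Then constraint 7: w + u = 8; constraint 8: u + v = 8, and every other listed constraint is also met.

Satisfiable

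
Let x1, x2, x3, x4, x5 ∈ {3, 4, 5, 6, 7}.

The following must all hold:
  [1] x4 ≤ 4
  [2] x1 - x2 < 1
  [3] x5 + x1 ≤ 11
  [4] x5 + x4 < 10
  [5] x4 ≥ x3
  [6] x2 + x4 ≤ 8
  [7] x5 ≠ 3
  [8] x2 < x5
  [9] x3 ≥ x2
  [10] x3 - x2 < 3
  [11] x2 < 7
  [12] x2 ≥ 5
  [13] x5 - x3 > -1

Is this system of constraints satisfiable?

Unsatisfiable

From constraints 9 and 12: x3 ≥ x2 and x2 ≥ 5, so x3 ≥ 5. From constraints 1 and 5: x3 ≤ x4 and x4 ≤ 4, so x3 ≤ 4. But 4 < 5, so no value of x3 works.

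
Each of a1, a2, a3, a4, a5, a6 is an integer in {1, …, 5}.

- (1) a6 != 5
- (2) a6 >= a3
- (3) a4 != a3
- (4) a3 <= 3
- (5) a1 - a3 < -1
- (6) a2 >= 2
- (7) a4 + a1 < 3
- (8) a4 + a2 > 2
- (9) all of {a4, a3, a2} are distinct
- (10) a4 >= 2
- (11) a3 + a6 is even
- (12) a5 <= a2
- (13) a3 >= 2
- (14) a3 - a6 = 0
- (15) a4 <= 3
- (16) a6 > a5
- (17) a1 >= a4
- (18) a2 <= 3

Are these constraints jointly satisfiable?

Constraints 4, 6, 10, 13, 15, and 18 confine each of a4, a3, a2 to the 2 values {2, 3}.
Constraint 9 requires all 3 of them to be distinct, but only 2 values are available — impossible by the pigeonhole principle.

Unsatisfiable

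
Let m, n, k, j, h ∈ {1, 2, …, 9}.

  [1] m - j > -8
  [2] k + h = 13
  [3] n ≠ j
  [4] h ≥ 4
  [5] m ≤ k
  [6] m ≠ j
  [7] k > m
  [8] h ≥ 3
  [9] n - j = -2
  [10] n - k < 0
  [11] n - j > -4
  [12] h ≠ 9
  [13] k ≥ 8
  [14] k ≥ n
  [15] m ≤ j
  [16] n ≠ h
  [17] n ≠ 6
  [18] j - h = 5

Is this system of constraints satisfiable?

Satisfiable

Take m = 2, n = 7, k = 9, j = 9, h = 4. Then constraint 1: m - j = -7; constraint 2: k + h = 13; constraint 9: n - j = -2, and every other listed constraint is also met.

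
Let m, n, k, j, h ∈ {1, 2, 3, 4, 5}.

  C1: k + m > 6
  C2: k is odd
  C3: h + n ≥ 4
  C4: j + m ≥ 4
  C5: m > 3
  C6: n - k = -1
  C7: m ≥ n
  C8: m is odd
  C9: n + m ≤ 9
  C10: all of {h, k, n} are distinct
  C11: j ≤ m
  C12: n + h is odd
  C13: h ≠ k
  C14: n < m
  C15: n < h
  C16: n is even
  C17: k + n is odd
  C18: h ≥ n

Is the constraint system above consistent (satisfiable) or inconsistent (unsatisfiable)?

The assignment m = 5, n = 2, k = 3, j = 1, h = 5 works:
  constraint 1 holds since k + m = 8.
  constraint 3 holds since h + n = 7.
The rest check out directly.

Satisfiable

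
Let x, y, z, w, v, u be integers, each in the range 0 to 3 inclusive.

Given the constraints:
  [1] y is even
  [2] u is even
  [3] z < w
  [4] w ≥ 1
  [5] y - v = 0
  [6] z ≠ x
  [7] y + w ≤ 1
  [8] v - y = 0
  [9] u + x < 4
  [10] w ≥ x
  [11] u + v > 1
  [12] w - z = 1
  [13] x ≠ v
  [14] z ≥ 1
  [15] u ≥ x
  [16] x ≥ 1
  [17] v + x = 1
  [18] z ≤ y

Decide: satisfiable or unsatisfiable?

From constraints 14 and 18: y ≥ z ≥ 1. From constraints 10 and 16: w ≥ x ≥ 1. Hence y + w ≥ 2. But constraint 7 requires y + w ≤ 1, and 1 < 2. Contradiction.

Unsatisfiable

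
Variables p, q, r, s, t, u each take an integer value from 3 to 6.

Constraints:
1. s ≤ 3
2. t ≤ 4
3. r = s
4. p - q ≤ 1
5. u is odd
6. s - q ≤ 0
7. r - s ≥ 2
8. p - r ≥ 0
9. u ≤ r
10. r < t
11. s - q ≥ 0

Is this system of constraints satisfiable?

Constraints 4, 7, 8, and 11 give q − p ≥ -1, p − r ≥ 0, r − s ≥ 2, s − q ≥ 0.
Adding all 4 inequalities: the left sides telescope to 0, and the right sides sum to (-1) + 0 + 2 + 0 = 1. So 0 ≥ 1, which is false.

Unsatisfiable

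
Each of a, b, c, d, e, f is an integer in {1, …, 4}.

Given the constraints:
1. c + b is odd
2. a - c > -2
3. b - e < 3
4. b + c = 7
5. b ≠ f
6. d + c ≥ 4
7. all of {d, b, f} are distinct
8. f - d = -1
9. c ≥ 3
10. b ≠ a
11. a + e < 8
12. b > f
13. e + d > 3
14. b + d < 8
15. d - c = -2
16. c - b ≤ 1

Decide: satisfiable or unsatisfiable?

Satisfiable

Setting (a, b, c, d, e, f) = (4, 3, 4, 2, 2, 1) satisfies everything: constraint 2: a - c = 0; constraint 3: b - e = 1, and the others follow.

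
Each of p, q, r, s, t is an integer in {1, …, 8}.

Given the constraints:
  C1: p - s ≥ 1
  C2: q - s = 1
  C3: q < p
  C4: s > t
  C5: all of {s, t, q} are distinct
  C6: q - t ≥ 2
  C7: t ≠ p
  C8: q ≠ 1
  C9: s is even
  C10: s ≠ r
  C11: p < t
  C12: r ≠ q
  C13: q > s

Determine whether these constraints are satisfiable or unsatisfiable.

Unsatisfiable

Constraints 3, 4, 11, and 13 give t < s, s < q, q < p, p < t. Chaining: t < s < q < p < t, which forces t < t — impossible.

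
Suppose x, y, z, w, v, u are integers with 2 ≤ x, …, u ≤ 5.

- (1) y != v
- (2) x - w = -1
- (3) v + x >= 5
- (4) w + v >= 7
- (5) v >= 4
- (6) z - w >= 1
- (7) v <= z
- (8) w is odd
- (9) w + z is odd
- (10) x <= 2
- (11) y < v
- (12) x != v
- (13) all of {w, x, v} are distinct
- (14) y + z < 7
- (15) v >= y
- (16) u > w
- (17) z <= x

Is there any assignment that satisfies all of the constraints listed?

From constraints 5 and 7: z ≥ v and v ≥ 4, so z ≥ 4. From constraints 10 and 17: z ≤ x and x ≤ 2, so z ≤ 2. But 2 < 4, so no value of z works.

Unsatisfiable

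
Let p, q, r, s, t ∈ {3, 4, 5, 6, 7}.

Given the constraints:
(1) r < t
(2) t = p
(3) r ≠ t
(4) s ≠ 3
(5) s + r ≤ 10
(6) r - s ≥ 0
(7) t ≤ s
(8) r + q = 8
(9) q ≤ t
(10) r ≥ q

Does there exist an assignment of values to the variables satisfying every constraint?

Constraints 1, 6, and 7 give s ≤ r, r < t, t ≤ s. Chaining: s ≤ r < t ≤ s, which forces s < s — impossible.

Unsatisfiable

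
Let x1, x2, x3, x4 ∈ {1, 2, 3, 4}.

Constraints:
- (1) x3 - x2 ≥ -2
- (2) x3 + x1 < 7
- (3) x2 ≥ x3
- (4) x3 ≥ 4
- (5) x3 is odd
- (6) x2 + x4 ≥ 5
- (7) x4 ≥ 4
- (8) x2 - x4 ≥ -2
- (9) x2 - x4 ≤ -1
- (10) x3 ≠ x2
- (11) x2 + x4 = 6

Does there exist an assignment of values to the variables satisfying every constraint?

Unsatisfiable

From constraints 3 and 4: x2 ≥ x3 ≥ 4. From constraint 7: x4 ≥ 4. Hence x2 + x4 ≥ 8. But constraint 11 requires x2 + x4 = 6, and 6 < 8. Contradiction.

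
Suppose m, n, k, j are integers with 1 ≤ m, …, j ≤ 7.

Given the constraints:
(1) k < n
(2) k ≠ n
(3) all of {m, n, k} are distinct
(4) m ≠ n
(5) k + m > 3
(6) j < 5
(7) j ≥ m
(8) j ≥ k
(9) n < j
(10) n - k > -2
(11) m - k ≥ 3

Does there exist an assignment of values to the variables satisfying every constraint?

Take m = 4, n = 2, k = 1, j = 4. Then constraint 5: k + m = 5; constraint 10: n - k = 1; constraint 11: m - k = 3, and every other listed constraint is also met.

Satisfiable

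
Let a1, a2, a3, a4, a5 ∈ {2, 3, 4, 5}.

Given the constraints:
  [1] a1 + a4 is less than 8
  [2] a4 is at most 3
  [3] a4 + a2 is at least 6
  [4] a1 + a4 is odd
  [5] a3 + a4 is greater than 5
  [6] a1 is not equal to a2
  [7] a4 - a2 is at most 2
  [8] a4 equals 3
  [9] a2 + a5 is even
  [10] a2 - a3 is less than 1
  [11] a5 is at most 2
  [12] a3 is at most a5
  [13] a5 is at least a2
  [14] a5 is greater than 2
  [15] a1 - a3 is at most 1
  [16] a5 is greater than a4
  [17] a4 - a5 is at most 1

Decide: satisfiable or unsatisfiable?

Unsatisfiable

From constraint 2: a4 ≤ 3. From constraints 11 and 13: a2 ≤ a5 ≤ 2. Hence a4 + a2 ≤ 5. But constraint 3 requires a4 + a2 ≥ 6, and 6 > 5. Contradiction.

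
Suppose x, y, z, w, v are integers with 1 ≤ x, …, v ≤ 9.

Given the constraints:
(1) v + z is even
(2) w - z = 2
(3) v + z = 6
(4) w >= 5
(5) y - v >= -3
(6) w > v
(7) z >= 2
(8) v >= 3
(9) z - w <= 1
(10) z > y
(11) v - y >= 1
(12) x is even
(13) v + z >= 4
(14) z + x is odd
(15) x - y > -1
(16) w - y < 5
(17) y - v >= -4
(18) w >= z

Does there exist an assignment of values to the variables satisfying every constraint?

Satisfiable

Try x = 2, y = 1, z = 3, w = 5, v = 3.
Check constraint 2: w - z = 2; constraint 3: v + z = 6. The remaining constraints are straightforward to verify.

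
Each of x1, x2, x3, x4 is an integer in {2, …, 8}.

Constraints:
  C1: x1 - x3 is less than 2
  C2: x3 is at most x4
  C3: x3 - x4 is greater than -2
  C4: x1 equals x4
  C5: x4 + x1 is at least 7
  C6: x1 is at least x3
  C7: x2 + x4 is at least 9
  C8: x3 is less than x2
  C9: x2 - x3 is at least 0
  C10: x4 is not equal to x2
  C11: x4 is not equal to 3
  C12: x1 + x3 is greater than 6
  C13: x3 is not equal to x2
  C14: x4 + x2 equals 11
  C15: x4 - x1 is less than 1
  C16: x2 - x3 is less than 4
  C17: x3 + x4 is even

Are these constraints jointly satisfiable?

Satisfiable

Take x1 = 4, x2 = 7, x3 = 4, x4 = 4. Then constraint 1: x1 - x3 = 0; constraint 3: x3 - x4 = 0; constraint 5: x4 + x1 = 8, and every other listed constraint is also met.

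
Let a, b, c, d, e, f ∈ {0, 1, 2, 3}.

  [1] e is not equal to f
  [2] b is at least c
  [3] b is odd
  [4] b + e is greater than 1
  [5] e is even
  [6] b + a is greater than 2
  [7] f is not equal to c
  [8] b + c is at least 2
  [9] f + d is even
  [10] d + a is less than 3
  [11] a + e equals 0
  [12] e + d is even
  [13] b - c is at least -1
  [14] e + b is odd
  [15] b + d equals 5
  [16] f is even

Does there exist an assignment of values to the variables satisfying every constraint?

Take a = 0, b = 3, c = 1, d = 2, e = 0, f = 2. Then constraint 4: b + e = 3; constraint 6: b + a = 3, and every other listed constraint is also met.

Satisfiable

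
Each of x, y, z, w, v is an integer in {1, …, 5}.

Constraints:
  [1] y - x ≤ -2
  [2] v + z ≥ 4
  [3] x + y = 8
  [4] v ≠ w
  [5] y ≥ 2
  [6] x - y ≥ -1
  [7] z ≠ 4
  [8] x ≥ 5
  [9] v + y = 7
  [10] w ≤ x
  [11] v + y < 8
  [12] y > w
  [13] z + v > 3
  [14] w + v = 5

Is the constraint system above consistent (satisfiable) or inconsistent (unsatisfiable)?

The assignment x = 5, y = 3, z = 1, w = 1, v = 4 works:
  constraint 1 holds since y - x = -2.
  constraint 2 holds since v + z = 5.
  constraint 3 holds since x + y = 8.
The rest check out directly.

Satisfiable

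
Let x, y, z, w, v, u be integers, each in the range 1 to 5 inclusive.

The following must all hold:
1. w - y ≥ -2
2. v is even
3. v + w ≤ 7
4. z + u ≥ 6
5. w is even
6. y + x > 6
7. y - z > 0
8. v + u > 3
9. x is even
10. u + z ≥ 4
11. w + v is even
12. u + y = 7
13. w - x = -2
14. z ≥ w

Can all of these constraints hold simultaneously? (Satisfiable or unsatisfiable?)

Try x = 4, y = 3, z = 2, w = 2, v = 2, u = 4.
Check constraint 1: w - y = -1; constraint 3: v + w = 4. The remaining constraints are straightforward to verify.

Satisfiable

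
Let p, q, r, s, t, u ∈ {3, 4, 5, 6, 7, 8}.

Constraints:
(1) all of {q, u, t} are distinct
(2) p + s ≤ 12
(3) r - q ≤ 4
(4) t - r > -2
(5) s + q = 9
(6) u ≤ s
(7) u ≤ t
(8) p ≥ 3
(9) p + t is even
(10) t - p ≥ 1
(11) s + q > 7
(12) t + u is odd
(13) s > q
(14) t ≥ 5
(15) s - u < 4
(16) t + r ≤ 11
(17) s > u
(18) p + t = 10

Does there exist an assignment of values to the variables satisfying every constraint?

Take p = 4, q = 4, r = 5, s = 5, t = 6, u = 3. Then constraint 2: p + s = 9; constraint 3: r - q = 1; constraint 4: t - r = 1, and every other listed constraint is also met.

Satisfiable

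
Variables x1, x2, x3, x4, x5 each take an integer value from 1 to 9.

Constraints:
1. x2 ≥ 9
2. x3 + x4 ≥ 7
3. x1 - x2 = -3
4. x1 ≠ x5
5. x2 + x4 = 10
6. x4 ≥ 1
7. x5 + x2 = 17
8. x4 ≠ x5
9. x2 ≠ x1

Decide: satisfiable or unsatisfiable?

Try x1 = 6, x2 = 9, x3 = 7, x4 = 1, x5 = 8.
Check constraint 2: x3 + x4 = 8; constraint 3: x1 - x2 = -3; constraint 5: x2 + x4 = 10. The remaining constraints are straightforward to verify.

Satisfiable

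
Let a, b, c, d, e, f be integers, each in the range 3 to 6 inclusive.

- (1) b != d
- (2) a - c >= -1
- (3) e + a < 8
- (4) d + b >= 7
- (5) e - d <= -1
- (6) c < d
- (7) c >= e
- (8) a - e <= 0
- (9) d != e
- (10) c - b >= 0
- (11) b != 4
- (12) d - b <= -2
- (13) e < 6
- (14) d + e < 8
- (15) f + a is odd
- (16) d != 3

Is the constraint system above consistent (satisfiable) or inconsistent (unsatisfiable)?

Unsatisfiable

Constraints 2, 5, 8, 10, and 12 give c − b ≥ 0, b − d ≥ 2, d − e ≥ 1, e − a ≥ 0, a − c ≥ -1.
Adding all 5 inequalities: the left sides telescope to 0, and the right sides sum to 0 + 2 + 1 + 0 + (-1) = 2. So 0 ≥ 2, which is false.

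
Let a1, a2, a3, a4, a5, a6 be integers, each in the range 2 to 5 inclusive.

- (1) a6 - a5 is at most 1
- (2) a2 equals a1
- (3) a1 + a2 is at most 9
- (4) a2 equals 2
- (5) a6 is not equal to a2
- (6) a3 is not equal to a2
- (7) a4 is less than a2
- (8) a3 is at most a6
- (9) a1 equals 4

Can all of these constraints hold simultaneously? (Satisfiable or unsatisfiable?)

Unsatisfiable

Constraint 4 fixes a2 = 2 and constraint 9 fixes a1 = 4, but constraint 2 requires a2 = a1. Since 2 ≠ 4, contradiction.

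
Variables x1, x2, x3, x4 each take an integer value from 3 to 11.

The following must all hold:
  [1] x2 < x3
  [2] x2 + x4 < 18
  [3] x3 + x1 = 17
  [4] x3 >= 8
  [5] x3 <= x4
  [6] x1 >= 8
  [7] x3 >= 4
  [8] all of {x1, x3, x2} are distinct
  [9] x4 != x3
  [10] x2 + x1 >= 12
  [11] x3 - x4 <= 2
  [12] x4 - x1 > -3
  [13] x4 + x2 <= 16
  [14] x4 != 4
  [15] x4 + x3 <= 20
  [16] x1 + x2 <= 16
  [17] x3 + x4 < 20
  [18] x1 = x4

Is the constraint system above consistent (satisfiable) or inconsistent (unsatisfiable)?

Satisfiable

One satisfying assignment is x1 = 9, x2 = 6, x3 = 8, x4 = 9.
For the less obvious constraints — constraint 2: x2 + x4 = 15; constraint 3: x3 + x1 = 17 — and the others hold by inspection.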